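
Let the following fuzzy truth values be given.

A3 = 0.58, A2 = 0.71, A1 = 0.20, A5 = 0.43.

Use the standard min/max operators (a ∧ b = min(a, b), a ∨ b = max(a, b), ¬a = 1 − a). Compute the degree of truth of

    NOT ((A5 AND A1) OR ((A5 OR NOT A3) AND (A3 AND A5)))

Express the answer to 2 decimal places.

0.57

A5 AND A1 = min(a, b) on (0.43, 0.20) = 0.20
NOT A3 = 1 − 0.58 = 0.42
A5 OR NOT A3 = max(a, b) on (0.43, 0.42) = 0.43
A3 AND A5 = min(a, b) on (0.58, 0.43) = 0.43
(A5 OR NOT A3) AND (A3 AND A5) = min(a, b) on (0.43, 0.43) = 0.43
(A5 AND A1) OR ((A5 OR NOT A3) AND (A3 AND A5)) = max(a, b) on (0.20, 0.43) = 0.43
NOT ((A5 AND A1) OR ((A5 OR NOT A3) AND (A3 AND A5))) = 1 − 0.43 = 0.57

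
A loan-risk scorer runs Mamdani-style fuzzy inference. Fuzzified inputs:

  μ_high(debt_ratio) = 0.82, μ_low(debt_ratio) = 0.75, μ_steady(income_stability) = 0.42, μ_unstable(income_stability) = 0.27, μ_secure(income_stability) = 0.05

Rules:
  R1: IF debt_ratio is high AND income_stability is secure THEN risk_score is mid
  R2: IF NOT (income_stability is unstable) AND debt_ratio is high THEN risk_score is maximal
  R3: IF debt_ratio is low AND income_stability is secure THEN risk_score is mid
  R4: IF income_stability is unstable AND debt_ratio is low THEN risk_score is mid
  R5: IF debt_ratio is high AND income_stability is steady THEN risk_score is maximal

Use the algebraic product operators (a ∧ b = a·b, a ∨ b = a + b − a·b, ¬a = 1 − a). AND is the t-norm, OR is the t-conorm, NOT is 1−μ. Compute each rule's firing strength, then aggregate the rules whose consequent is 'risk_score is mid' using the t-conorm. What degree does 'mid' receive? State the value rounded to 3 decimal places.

0.264

R1: high=0.82, secure=0.05; AND[a·b] → w = 0.0410
R2: ¬unstable=1−0.27=0.73, high=0.82; AND[a·b] → w = 0.5986
R3: low=0.75, secure=0.05; AND[a·b] → w = 0.0375
R4: unstable=0.27, low=0.75; AND[a·b] → w = 0.2025
R5: high=0.82, steady=0.42; AND[a·b] → w = 0.3444
Rules with consequent 'mid': {R1, R3, R4} → strengths 0.0410, 0.0375, 0.2025
Aggregate via t-conorm [a + b − a·b]: 0.2639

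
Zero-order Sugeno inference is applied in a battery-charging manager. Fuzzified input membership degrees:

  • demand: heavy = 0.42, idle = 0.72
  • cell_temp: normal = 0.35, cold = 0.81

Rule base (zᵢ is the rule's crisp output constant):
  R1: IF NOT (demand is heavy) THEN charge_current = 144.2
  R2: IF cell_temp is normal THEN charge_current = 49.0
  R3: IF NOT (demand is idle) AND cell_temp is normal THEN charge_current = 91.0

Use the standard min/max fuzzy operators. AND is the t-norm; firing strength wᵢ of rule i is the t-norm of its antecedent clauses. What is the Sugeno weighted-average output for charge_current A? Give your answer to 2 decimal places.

R1 (z=144.2): ¬heavy=1−0.42=0.58 → w = 0.58
R2 (z=49.0): normal=0.35 → w = 0.35
R3 (z=91.0): ¬idle=1−0.72=0.28, normal=0.35; AND[min(a, b)] → w = 0.28
Weighted average = (0.58·144.2 + 0.35·49.0 + 0.28·91.0) / (0.58 + 0.35 + 0.28)
  = 126.2660 / 1.2100 = 104.35

104.35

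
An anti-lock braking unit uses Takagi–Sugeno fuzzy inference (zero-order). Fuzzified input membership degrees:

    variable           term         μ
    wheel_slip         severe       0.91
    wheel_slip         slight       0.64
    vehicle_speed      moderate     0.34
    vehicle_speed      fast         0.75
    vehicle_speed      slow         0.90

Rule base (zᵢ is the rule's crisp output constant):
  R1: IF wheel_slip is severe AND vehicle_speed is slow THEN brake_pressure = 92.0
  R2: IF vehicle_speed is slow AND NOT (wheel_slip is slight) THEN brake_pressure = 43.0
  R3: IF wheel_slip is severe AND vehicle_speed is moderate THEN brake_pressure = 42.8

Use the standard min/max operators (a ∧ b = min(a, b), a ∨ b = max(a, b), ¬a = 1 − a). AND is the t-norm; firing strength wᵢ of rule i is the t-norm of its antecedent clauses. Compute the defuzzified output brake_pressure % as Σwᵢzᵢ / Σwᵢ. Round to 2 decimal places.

R1 (z=92.0): severe=0.91, slow=0.90; AND[min(a, b)] → w = 0.90
R2 (z=43.0): slow=0.90, ¬slight=1−0.64=0.36; AND[min(a, b)] → w = 0.36
R3 (z=42.8): severe=0.91, moderate=0.34; AND[min(a, b)] → w = 0.34
Weighted average = (0.90·92.0 + 0.36·43.0 + 0.34·42.8) / (0.90 + 0.36 + 0.34)
  = 112.8320 / 1.6000 = 70.52

70.52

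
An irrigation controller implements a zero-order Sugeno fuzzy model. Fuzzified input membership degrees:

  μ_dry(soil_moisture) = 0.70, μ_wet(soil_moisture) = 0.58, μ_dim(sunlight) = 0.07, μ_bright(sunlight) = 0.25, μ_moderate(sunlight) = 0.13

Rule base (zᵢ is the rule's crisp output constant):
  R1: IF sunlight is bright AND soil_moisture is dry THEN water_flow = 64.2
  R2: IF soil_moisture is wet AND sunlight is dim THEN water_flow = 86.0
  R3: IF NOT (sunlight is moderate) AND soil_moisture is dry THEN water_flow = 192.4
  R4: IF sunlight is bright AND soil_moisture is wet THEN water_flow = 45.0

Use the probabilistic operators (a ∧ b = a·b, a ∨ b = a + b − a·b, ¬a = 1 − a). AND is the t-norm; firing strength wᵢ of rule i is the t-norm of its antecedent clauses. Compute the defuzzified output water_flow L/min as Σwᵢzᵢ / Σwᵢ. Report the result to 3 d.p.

R1 (z=64.2): bright=0.25, dry=0.70; AND[a·b] → w = 0.1750
R2 (z=86.0): wet=0.58, dim=0.07; AND[a·b] → w = 0.0406
R3 (z=192.4): ¬moderate=1−0.13=0.87, dry=0.70; AND[a·b] → w = 0.6090
R4 (z=45.0): bright=0.25, wet=0.58; AND[a·b] → w = 0.1450
Weighted average = (0.1750·64.2 + 0.0406·86.0 + 0.6090·192.4 + 0.1450·45.0) / (0.1750 + 0.0406 + 0.6090 + 0.1450)
  = 138.4232 / 0.9696 = 142.763

142.763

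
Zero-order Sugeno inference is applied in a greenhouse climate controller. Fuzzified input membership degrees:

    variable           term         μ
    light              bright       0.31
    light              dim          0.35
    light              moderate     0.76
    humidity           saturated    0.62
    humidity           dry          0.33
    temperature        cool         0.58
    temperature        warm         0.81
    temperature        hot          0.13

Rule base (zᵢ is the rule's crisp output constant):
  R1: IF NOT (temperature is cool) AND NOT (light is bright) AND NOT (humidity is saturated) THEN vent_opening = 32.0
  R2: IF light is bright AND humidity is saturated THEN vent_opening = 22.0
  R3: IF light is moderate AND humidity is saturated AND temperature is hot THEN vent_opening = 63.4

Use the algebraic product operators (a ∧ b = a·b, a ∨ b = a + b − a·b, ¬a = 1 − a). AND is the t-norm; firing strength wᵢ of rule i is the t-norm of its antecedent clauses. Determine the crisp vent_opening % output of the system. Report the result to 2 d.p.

R1 (z=32.0): ¬cool=1−0.58=0.42, ¬bright=1−0.31=0.69, ¬saturated=1−0.62=0.38; AND[a·b] → w = 0.1101
R2 (z=22.0): bright=0.31, saturated=0.62; AND[a·b] → w = 0.1922
R3 (z=63.4): moderate=0.76, saturated=0.62, hot=0.13; AND[a·b] → w = 0.0613
Weighted average = (0.1101·32.0 + 0.1922·22.0 + 0.0613·63.4) / (0.1101 + 0.1922 + 0.0613)
  = 11.6360 / 0.3636 = 32.00

32.00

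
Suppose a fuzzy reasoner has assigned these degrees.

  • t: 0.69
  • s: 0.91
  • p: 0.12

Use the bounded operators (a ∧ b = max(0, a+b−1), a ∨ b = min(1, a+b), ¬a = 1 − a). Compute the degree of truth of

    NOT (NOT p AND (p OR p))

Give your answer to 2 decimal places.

0.88

NOT p = 1 − 0.12 = 0.88
p OR p = min(1, a+b) on (0.12, 0.12) = 0.24
NOT p AND (p OR p) = max(0, a+b−1) on (0.88, 0.24) = 0.12
NOT (NOT p AND (p OR p)) = 1 − 0.12 = 0.88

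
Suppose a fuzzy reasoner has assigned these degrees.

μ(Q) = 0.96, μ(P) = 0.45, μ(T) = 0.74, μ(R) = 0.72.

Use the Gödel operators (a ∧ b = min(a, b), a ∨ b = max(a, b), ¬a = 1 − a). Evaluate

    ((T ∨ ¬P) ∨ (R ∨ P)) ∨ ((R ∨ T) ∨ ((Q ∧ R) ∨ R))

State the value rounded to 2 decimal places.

¬P = 1 − 0.45 = 0.55
T ∨ ¬P = max(a, b) on (0.74, 0.55) = 0.74
R ∨ P = max(a, b) on (0.72, 0.45) = 0.72
(T ∨ ¬P) ∨ (R ∨ P) = max(a, b) on (0.74, 0.72) = 0.74
R ∨ T = max(a, b) on (0.72, 0.74) = 0.74
Q ∧ R = min(a, b) on (0.96, 0.72) = 0.72
(Q ∧ R) ∨ R = max(a, b) on (0.72, 0.72) = 0.72
(R ∨ T) ∨ ((Q ∧ R) ∨ R) = max(a, b) on (0.74, 0.72) = 0.74
((T ∨ ¬P) ∨ (R ∨ P)) ∨ ((R ∨ T) ∨ ((Q ∧ R) ∨ R)) = max(a, b) on (0.74, 0.74) = 0.74

0.74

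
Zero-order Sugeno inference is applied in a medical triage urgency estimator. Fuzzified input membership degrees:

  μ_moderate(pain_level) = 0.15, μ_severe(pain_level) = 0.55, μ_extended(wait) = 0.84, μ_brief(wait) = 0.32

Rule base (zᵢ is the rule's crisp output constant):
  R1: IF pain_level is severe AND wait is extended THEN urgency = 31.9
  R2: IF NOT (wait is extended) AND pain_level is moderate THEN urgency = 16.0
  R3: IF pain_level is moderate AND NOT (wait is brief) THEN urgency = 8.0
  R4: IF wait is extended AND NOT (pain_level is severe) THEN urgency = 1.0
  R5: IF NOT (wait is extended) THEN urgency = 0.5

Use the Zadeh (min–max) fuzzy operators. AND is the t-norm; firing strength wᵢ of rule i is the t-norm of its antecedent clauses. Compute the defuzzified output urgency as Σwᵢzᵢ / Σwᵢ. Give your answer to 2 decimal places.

14.85

R1 (z=31.9): severe=0.55, extended=0.84; AND[min(a, b)] → w = 0.55
R2 (z=16.0): ¬extended=1−0.84=0.16, moderate=0.15; AND[min(a, b)] → w = 0.15
R3 (z=8.0): moderate=0.15, ¬brief=1−0.32=0.68; AND[min(a, b)] → w = 0.15
R4 (z=1.0): extended=0.84, ¬severe=1−0.55=0.45; AND[min(a, b)] → w = 0.45
R5 (z=0.5): ¬extended=1−0.84=0.16 → w = 0.16
Weighted average = (0.55·31.9 + 0.15·16.0 + 0.15·8.0 + 0.45·1.0 + 0.16·0.5) / (0.55 + 0.15 + 0.15 + 0.45 + 0.16)
  = 21.6750 / 1.4600 = 14.85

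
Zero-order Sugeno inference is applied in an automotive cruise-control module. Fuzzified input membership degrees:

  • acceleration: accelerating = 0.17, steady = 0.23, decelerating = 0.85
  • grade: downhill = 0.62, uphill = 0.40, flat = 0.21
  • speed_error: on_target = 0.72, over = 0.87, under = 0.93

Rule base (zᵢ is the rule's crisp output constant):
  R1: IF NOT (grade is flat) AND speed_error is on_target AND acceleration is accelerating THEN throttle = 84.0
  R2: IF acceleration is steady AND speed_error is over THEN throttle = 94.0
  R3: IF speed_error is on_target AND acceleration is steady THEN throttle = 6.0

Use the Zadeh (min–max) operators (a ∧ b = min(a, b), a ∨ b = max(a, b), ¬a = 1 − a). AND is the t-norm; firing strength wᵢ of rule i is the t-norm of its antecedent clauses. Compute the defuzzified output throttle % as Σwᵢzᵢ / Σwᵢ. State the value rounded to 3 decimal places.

R1 (z=84.0): ¬flat=1−0.21=0.79, on_target=0.72, accelerating=0.17; AND[min(a, b)] → w = 0.17
R2 (z=94.0): steady=0.23, over=0.87; AND[min(a, b)] → w = 0.23
R3 (z=6.0): on_target=0.72, steady=0.23; AND[min(a, b)] → w = 0.23
Weighted average = (0.17·84.0 + 0.23·94.0 + 0.23·6.0) / (0.17 + 0.23 + 0.23)
  = 37.2800 / 0.6300 = 59.175

59.175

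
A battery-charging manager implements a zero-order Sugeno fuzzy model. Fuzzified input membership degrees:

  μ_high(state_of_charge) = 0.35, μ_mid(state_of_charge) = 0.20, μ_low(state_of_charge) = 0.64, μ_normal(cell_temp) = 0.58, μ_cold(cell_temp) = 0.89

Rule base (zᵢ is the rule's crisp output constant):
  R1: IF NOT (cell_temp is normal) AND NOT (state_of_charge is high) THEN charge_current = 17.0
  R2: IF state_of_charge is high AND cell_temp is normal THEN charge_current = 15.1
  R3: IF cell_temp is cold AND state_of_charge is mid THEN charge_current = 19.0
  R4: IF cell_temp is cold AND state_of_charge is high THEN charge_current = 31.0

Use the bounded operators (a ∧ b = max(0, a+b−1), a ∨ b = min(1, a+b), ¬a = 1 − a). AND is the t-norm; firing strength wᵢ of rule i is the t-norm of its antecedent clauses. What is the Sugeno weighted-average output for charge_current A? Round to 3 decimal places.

R1 (z=17.0): ¬normal=1−0.58=0.42, ¬high=1−0.35=0.65; AND[max(0, a+b−1)] → w = 0.07
R2 (z=15.1): high=0.35, normal=0.58; AND[max(0, a+b−1)] → w = 0.00
R3 (z=19.0): cold=0.89, mid=0.20; AND[max(0, a+b−1)] → w = 0.09
R4 (z=31.0): cold=0.89, high=0.35; AND[max(0, a+b−1)] → w = 0.24
Weighted average = (0.07·17.0 + 0.00·15.1 + 0.09·19.0 + 0.24·31.0) / (0.07 + 0.00 + 0.09 + 0.24)
  = 10.3400 / 0.4000 = 25.850

25.850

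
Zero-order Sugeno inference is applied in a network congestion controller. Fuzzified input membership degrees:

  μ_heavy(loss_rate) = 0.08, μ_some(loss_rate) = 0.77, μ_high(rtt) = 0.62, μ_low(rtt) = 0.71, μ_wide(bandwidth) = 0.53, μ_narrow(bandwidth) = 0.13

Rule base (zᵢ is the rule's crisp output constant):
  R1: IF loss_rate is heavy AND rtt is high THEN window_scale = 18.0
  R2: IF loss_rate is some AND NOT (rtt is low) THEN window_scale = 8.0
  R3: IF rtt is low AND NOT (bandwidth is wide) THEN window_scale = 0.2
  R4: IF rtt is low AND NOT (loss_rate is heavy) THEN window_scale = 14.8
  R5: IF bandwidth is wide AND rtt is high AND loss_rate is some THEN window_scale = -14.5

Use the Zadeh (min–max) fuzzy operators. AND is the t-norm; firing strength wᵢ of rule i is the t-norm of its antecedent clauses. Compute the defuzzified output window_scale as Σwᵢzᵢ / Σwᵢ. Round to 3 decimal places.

R1 (z=18.0): heavy=0.08, high=0.62; AND[min(a, b)] → w = 0.08
R2 (z=8.0): some=0.77, ¬low=1−0.71=0.29; AND[min(a, b)] → w = 0.29
R3 (z=0.2): low=0.71, ¬wide=1−0.53=0.47; AND[min(a, b)] → w = 0.47
R4 (z=14.8): low=0.71, ¬heavy=1−0.08=0.92; AND[min(a, b)] → w = 0.71
R5 (z=-14.5): wide=0.53, high=0.62, some=0.77; AND[min(a, b)] → w = 0.53
Weighted average = (0.08·18.0 + 0.29·8.0 + 0.47·0.2 + 0.71·14.8 + 0.53·-14.5) / (0.08 + 0.29 + 0.47 + 0.71 + 0.53)
  = 6.6770 / 2.0800 = 3.210

3.210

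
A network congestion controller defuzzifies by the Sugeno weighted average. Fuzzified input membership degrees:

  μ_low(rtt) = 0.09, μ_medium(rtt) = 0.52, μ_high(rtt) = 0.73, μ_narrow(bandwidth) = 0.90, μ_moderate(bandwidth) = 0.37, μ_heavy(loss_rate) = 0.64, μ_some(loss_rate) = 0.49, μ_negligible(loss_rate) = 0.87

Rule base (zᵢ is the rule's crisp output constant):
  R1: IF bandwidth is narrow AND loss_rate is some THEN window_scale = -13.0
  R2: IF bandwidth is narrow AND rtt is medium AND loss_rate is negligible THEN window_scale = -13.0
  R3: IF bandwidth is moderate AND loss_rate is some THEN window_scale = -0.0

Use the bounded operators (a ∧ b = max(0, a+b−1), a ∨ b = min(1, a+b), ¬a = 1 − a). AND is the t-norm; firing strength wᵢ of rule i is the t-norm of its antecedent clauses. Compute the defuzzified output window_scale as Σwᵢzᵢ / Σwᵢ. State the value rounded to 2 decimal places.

-13.00

R1 (z=-13.0): narrow=0.90, some=0.49; AND[max(0, a+b−1)] → w = 0.39
R2 (z=-13.0): narrow=0.90, medium=0.52, negligible=0.87; AND[max(0, a+b−1)] → w = 0.29
R3 (z=-0.0): moderate=0.37, some=0.49; AND[max(0, a+b−1)] → w = 0.00
Weighted average = (0.39·-13.0 + 0.29·-13.0 + 0.00·-0.0) / (0.39 + 0.29 + 0.00)
  = -8.8400 / 0.6800 = -13.00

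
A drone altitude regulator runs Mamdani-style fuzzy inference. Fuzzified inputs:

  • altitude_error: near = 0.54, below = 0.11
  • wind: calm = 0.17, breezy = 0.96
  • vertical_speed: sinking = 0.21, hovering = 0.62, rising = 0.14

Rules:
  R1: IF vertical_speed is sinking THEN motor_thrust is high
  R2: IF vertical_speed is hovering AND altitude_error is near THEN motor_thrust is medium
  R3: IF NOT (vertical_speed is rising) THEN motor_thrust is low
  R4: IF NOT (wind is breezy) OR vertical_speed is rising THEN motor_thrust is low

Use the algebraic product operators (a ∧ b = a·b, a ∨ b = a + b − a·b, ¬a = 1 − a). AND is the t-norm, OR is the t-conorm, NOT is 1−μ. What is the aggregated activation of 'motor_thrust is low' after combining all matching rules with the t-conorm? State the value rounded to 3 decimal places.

0.884

R1: sinking=0.21 → w = 0.2100
R2: hovering=0.62, near=0.54; AND[a·b] → w = 0.3348
R3: ¬rising=1−0.14=0.86 → w = 0.8600
R4: ¬breezy=1−0.96=0.04, rising=0.14; OR[a + b − a·b] → w = 0.1744
Rules with consequent 'low': {R3, R4} → strengths 0.8600, 0.1744
Aggregate via t-conorm [a + b − a·b]: 0.8844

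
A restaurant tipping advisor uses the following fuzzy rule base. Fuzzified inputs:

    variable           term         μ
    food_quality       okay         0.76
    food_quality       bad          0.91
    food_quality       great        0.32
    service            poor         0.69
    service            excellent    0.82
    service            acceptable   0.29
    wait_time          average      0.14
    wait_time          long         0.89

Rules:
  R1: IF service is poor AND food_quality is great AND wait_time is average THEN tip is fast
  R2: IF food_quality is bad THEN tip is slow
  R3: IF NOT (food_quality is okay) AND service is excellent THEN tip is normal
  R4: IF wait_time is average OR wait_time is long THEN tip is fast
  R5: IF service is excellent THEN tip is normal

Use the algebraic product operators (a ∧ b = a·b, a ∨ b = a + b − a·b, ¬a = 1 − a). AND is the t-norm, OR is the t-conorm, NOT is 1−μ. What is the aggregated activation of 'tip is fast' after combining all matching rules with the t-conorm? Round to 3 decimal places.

0.908

R1: poor=0.69, great=0.32, average=0.14; AND[a·b] → w = 0.0309
R2: bad=0.91 → w = 0.9100
R3: ¬okay=1−0.76=0.24, excellent=0.82; AND[a·b] → w = 0.1968
R4: average=0.14, long=0.89; OR[a + b − a·b] → w = 0.9054
R5: excellent=0.82 → w = 0.8200
Rules with consequent 'fast': {R1, R4} → strengths 0.0309, 0.9054
Aggregate via t-conorm [a + b − a·b]: 0.9083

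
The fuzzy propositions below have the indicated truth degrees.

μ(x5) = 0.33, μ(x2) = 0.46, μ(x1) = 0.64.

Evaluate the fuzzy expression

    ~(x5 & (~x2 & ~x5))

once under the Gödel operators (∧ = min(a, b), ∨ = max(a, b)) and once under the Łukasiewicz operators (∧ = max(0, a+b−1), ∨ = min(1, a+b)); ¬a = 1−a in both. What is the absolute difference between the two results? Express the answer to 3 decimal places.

Under Gödel:
  ~x2 = 1 − 0.46 = 0.54
  ~x5 = 1 − 0.33 = 0.67
  ~x2 & ~x5 = min(a, b) on (0.54, 0.67) = 0.54
  x5 & (~x2 & ~x5) = min(a, b) on (0.33, 0.54) = 0.33
  ~(x5 & (~x2 & ~x5)) = 1 − 0.33 = 0.67
  → value = 0.6700
Under Łukasiewicz:
  ~x2 = 1 − 0.46 = 0.54
  ~x5 = 1 − 0.33 = 0.67
  ~x2 & ~x5 = max(0, a+b−1) on (0.54, 0.67) = 0.21
  x5 & (~x2 & ~x5) = max(0, a+b−1) on (0.33, 0.21) = 0.00
  ~(x5 & (~x2 & ~x5)) = 1 − 0.00 = 1.00
  → value = 1.0000
|0.6700 − 1.0000| = 0.330

0.330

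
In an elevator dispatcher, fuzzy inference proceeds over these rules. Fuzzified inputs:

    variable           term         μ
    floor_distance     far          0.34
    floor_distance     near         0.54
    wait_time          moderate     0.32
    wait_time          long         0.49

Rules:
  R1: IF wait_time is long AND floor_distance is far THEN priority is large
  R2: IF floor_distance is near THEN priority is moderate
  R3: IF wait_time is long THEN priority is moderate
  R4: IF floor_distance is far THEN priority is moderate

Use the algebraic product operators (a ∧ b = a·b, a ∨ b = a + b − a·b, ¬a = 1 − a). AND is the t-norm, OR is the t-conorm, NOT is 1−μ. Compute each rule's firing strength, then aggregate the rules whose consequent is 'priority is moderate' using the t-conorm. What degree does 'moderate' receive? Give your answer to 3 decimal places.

R1: long=0.49, far=0.34; AND[a·b] → w = 0.1666
R2: near=0.54 → w = 0.5400
R3: long=0.49 → w = 0.4900
R4: far=0.34 → w = 0.3400
Rules with consequent 'moderate': {R2, R3, R4} → strengths 0.5400, 0.4900, 0.3400
Aggregate via t-conorm [a + b − a·b]: 0.8452

0.845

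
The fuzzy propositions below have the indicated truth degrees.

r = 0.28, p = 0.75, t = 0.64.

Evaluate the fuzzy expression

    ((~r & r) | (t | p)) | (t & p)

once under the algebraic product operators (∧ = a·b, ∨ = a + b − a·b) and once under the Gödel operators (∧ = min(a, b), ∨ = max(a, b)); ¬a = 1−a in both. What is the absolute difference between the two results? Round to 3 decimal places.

0.213

Under algebraic product:
  ~r = 1 − 0.2800 = 0.7200
  ~r & r = a·b on (0.7200, 0.2800) = 0.2016
  t | p = a + b − a·b on (0.6400, 0.7500) = 0.9100
  (~r & r) | (t | p) = a + b − a·b on (0.2016, 0.9100) = 0.9281
  t & p = a·b on (0.6400, 0.7500) = 0.4800
  ((~r & r) | (t | p)) | (t & p) = a + b − a·b on (0.9281, 0.4800) = 0.9626
  → value = 0.9626
Under Gödel:
  ~r = 1 − 0.28 = 0.72
  ~r & r = min(a, b) on (0.72, 0.28) = 0.28
  t | p = max(a, b) on (0.64, 0.75) = 0.75
  (~r & r) | (t | p) = max(a, b) on (0.28, 0.75) = 0.75
  t & p = min(a, b) on (0.64, 0.75) = 0.64
  ((~r & r) | (t | p)) | (t & p) = max(a, b) on (0.75, 0.64) = 0.75
  → value = 0.7500
|0.9626 − 0.7500| = 0.213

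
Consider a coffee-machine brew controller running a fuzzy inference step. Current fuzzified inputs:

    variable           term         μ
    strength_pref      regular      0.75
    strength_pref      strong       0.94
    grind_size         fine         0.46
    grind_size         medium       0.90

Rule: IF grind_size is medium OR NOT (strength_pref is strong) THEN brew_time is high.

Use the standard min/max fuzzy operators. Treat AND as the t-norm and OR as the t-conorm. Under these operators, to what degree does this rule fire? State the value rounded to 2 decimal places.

firing strength: medium=0.90, ¬strong=1−0.94=0.06; OR[max(a, b)] → w = 0.90

0.90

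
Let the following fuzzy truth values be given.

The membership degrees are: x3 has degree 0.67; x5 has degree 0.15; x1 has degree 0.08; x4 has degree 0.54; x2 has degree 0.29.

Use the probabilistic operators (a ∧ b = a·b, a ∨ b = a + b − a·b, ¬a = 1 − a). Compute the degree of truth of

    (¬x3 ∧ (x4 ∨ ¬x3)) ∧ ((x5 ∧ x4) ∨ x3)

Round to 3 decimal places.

¬x3 = 1 − 0.6700 = 0.3300
¬x3 = 1 − 0.6700 = 0.3300
x4 ∨ ¬x3 = a + b − a·b on (0.5400, 0.3300) = 0.6918
¬x3 ∧ (x4 ∨ ¬x3) = a·b on (0.3300, 0.6918) = 0.2283
x5 ∧ x4 = a·b on (0.1500, 0.5400) = 0.0810
(x5 ∧ x4) ∨ x3 = a + b − a·b on (0.0810, 0.6700) = 0.6967
(¬x3 ∧ (x4 ∨ ¬x3)) ∧ ((x5 ∧ x4) ∨ x3) = a·b on (0.2283, 0.6967) = 0.1591

0.159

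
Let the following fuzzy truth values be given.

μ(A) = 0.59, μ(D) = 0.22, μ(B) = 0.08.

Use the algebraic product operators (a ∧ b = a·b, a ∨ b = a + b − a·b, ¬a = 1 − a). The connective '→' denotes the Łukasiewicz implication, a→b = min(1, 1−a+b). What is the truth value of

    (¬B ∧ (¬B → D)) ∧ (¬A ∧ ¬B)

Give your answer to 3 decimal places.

0.104

¬B = 1 − 0.0800 = 0.9200
¬B = 1 − 0.0800 = 0.9200
¬B → D  [Łukasiewicz: min(1, 1−a+b)] with a=0.9200, b=0.2200 → 0.3000
¬B ∧ (¬B → D) = a·b on (0.9200, 0.3000) = 0.2760
¬A = 1 − 0.5900 = 0.4100
¬B = 1 − 0.0800 = 0.9200
¬A ∧ ¬B = a·b on (0.4100, 0.9200) = 0.3772
(¬B ∧ (¬B → D)) ∧ (¬A ∧ ¬B) = a·b on (0.2760, 0.3772) = 0.1041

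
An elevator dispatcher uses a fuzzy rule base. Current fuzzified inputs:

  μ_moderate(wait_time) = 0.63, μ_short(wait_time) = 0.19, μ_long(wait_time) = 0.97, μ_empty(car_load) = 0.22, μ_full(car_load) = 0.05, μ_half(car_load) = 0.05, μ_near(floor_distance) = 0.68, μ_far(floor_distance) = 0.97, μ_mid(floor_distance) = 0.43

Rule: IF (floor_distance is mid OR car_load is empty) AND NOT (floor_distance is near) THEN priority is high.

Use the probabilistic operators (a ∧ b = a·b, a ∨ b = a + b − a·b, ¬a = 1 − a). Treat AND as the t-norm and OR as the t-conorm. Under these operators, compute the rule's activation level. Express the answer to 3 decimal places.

firing strength: (mid=0.43 OR empty=0.22) = 0.5554; AND[a·b] with ¬near=1−0.68=0.32 → w = 0.1777

0.178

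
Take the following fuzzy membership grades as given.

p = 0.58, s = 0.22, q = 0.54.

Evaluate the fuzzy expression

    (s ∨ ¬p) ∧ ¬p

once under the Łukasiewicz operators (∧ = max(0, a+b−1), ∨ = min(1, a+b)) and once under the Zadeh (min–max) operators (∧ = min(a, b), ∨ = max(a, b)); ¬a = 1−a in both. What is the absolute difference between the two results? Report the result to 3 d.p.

0.360

Under Łukasiewicz:
  ¬p = 1 − 0.58 = 0.42
  s ∨ ¬p = min(1, a+b) on (0.22, 0.42) = 0.64
  ¬p = 1 − 0.58 = 0.42
  (s ∨ ¬p) ∧ ¬p = max(0, a+b−1) on (0.64, 0.42) = 0.06
  → value = 0.0600
Under Zadeh (min–max):
  ¬p = 1 − 0.58 = 0.42
  s ∨ ¬p = max(a, b) on (0.22, 0.42) = 0.42
  ¬p = 1 − 0.58 = 0.42
  (s ∨ ¬p) ∧ ¬p = min(a, b) on (0.42, 0.42) = 0.42
  → value = 0.4200
|0.0600 − 0.4200| = 0.360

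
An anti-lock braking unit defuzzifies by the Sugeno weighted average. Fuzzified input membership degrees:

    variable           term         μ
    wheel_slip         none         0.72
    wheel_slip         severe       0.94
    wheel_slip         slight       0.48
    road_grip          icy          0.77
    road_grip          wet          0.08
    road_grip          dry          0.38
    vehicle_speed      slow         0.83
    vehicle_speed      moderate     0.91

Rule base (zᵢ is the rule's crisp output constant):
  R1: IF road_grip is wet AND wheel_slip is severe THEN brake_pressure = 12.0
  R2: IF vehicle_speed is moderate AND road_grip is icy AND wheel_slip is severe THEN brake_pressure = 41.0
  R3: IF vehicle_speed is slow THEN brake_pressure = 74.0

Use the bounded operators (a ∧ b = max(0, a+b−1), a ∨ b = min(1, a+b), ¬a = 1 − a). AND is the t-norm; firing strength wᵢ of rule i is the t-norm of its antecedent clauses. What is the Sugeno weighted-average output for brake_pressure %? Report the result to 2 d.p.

R1 (z=12.0): wet=0.08, severe=0.94; AND[max(0, a+b−1)] → w = 0.02
R2 (z=41.0): moderate=0.91, icy=0.77, severe=0.94; AND[max(0, a+b−1)] → w = 0.62
R3 (z=74.0): slow=0.83 → w = 0.83
Weighted average = (0.02·12.0 + 0.62·41.0 + 0.83·74.0) / (0.02 + 0.62 + 0.83)
  = 87.0800 / 1.4700 = 59.24

59.24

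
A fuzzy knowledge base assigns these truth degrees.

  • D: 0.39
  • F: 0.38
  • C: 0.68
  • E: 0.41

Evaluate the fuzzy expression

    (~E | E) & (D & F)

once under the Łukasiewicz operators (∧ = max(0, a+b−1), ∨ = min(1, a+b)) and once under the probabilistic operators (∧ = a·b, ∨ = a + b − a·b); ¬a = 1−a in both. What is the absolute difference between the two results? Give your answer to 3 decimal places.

0.112

Under Łukasiewicz:
  ~E = 1 − 0.41 = 0.59
  ~E | E = min(1, a+b) on (0.59, 0.41) = 1.00
  D & F = max(0, a+b−1) on (0.39, 0.38) = 0.00
  (~E | E) & (D & F) = max(0, a+b−1) on (1.00, 0.00) = 0.00
  → value = 0.0000
Under probabilistic:
  ~E = 1 − 0.4100 = 0.5900
  ~E | E = a + b − a·b on (0.5900, 0.4100) = 0.7581
  D & F = a·b on (0.3900, 0.3800) = 0.1482
  (~E | E) & (D & F) = a·b on (0.7581, 0.1482) = 0.1124
  → value = 0.1124
|0.0000 − 0.1124| = 0.112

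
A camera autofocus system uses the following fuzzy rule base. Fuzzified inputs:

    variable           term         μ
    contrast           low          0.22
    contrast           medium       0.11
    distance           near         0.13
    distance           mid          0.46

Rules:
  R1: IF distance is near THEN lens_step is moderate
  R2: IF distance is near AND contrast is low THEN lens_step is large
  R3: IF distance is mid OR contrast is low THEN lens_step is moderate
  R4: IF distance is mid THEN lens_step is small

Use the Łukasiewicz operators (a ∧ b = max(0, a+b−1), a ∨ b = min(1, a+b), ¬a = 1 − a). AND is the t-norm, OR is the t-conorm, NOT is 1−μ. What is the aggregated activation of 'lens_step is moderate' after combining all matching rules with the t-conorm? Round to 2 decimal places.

0.81

R1: near=0.13 → w = 0.13
R2: near=0.13, low=0.22; AND[max(0, a+b−1)] → w = 0.00
R3: mid=0.46, low=0.22; OR[min(1, a+b)] → w = 0.68
R4: mid=0.46 → w = 0.46
Rules with consequent 'moderate': {R1, R3} → strengths 0.13, 0.68
Aggregate via t-conorm [min(1, a+b)]: 0.81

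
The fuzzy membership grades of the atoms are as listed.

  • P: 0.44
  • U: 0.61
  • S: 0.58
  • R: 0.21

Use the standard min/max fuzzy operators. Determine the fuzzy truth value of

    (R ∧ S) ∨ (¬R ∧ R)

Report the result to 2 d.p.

R ∧ S = min(a, b) on (0.21, 0.58) = 0.21
¬R = 1 − 0.21 = 0.79
¬R ∧ R = min(a, b) on (0.79, 0.21) = 0.21
(R ∧ S) ∨ (¬R ∧ R) = max(a, b) on (0.21, 0.21) = 0.21

0.21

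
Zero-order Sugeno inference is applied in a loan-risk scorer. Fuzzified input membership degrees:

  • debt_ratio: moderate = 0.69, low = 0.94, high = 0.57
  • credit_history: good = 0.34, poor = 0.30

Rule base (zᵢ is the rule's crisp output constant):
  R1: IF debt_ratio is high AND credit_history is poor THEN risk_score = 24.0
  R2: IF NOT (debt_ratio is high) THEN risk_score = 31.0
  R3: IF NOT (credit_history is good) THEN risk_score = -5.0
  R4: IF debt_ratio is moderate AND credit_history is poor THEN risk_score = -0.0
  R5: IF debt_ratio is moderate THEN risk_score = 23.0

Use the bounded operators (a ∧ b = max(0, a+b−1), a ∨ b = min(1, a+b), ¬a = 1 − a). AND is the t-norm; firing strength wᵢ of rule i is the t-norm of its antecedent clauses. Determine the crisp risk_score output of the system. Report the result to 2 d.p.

14.55

R1 (z=24.0): high=0.57, poor=0.30; AND[max(0, a+b−1)] → w = 0.00
R2 (z=31.0): ¬high=1−0.57=0.43 → w = 0.43
R3 (z=-5.0): ¬good=1−0.34=0.66 → w = 0.66
R4 (z=-0.0): moderate=0.69, poor=0.30; AND[max(0, a+b−1)] → w = 0.00
R5 (z=23.0): moderate=0.69 → w = 0.69
Weighted average = (0.00·24.0 + 0.43·31.0 + 0.66·-5.0 + 0.00·-0.0 + 0.69·23.0) / (0.00 + 0.43 + 0.66 + 0.00 + 0.69)
  = 25.9000 / 1.7800 = 14.55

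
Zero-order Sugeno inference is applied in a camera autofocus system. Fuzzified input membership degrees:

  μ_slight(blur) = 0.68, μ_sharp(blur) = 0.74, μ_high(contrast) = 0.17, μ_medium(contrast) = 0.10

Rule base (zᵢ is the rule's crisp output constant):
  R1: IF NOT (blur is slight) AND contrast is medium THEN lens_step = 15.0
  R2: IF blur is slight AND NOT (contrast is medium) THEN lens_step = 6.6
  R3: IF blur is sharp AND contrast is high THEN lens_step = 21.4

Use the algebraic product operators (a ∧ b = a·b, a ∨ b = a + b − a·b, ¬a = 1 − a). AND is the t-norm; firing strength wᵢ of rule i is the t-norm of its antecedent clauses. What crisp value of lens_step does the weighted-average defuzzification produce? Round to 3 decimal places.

R1 (z=15.0): ¬slight=1−0.68=0.32, medium=0.10; AND[a·b] → w = 0.0320
R2 (z=6.6): slight=0.68, ¬medium=1−0.10=0.90; AND[a·b] → w = 0.6120
R3 (z=21.4): sharp=0.74, high=0.17; AND[a·b] → w = 0.1258
Weighted average = (0.0320·15.0 + 0.6120·6.6 + 0.1258·21.4) / (0.0320 + 0.6120 + 0.1258)
  = 7.2113 / 0.7698 = 9.368

9.368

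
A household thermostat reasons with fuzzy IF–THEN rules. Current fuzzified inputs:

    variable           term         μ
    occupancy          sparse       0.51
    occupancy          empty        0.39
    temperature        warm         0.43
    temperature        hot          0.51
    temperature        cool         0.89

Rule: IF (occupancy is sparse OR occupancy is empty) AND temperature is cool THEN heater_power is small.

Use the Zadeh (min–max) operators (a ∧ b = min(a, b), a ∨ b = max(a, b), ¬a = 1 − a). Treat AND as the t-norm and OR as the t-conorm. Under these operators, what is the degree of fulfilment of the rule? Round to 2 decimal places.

firing strength: (sparse=0.51 OR empty=0.39) = 0.51; AND[min(a, b)] with cool=0.89 → w = 0.51

0.51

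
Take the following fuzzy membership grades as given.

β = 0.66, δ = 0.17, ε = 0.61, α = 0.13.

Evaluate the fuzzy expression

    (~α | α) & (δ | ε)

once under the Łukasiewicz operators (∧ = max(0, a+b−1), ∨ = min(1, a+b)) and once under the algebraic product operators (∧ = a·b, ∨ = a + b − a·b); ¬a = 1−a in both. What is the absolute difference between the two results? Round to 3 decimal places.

0.180

Under Łukasiewicz:
  ~α = 1 − 0.13 = 0.87
  ~α | α = min(1, a+b) on (0.87, 0.13) = 1.00
  δ | ε = min(1, a+b) on (0.17, 0.61) = 0.78
  (~α | α) & (δ | ε) = max(0, a+b−1) on (1.00, 0.78) = 0.78
  → value = 0.7800
Under algebraic product:
  ~α = 1 − 0.1300 = 0.8700
  ~α | α = a + b − a·b on (0.8700, 0.1300) = 0.8869
  δ | ε = a + b − a·b on (0.1700, 0.6100) = 0.6763
  (~α | α) & (δ | ε) = a·b on (0.8869, 0.6763) = 0.5998
  → value = 0.5998
|0.7800 − 0.5998| = 0.180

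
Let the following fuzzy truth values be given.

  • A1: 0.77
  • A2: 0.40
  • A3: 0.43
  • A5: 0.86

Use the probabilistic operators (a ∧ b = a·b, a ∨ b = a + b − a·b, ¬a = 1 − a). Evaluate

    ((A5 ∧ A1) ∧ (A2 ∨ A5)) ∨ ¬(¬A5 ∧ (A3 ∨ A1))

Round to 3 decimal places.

0.952

A5 ∧ A1 = a·b on (0.8600, 0.7700) = 0.6622
A2 ∨ A5 = a + b − a·b on (0.4000, 0.8600) = 0.9160
(A5 ∧ A1) ∧ (A2 ∨ A5) = a·b on (0.6622, 0.9160) = 0.6066
¬A5 = 1 − 0.8600 = 0.1400
A3 ∨ A1 = a + b − a·b on (0.4300, 0.7700) = 0.8689
¬A5 ∧ (A3 ∨ A1) = a·b on (0.1400, 0.8689) = 0.1216
¬(¬A5 ∧ (A3 ∨ A1)) = 1 − 0.1216 = 0.8784
((A5 ∧ A1) ∧ (A2 ∨ A5)) ∨ ¬(¬A5 ∧ (A3 ∨ A1)) = a + b − a·b on (0.6066, 0.8784) = 0.9521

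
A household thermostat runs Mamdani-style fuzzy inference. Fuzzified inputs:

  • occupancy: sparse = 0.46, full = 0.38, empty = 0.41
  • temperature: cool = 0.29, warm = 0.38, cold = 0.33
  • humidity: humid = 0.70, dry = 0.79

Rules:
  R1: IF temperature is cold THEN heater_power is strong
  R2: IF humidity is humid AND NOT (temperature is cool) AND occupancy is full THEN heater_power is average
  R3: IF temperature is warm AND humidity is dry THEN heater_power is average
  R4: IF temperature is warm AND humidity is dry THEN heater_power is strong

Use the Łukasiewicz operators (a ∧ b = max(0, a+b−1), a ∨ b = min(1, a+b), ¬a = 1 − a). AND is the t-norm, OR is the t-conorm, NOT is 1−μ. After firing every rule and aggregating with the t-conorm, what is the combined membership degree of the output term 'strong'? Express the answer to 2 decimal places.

0.50

R1: cold=0.33 → w = 0.33
R2: humid=0.70, ¬cool=1−0.29=0.71, full=0.38; AND[max(0, a+b−1)] → w = 0.00
R3: warm=0.38, dry=0.79; AND[max(0, a+b−1)] → w = 0.17
R4: warm=0.38, dry=0.79; AND[max(0, a+b−1)] → w = 0.17
Rules with consequent 'strong': {R1, R4} → strengths 0.33, 0.17
Aggregate via t-conorm [min(1, a+b)]: 0.50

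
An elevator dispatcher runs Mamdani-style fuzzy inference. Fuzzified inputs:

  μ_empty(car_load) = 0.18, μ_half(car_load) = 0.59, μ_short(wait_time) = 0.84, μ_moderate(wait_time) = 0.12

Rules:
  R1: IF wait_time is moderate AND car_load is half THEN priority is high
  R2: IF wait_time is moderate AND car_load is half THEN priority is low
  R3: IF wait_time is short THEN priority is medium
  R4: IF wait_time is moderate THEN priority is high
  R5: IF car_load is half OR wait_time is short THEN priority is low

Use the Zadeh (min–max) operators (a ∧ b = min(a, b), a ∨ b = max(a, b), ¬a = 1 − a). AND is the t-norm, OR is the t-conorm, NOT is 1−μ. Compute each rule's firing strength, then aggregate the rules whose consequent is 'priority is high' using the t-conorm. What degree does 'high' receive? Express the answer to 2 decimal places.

R1: moderate=0.12, half=0.59; AND[min(a, b)] → w = 0.12
R2: moderate=0.12, half=0.59; AND[min(a, b)] → w = 0.12
R3: short=0.84 → w = 0.84
R4: moderate=0.12 → w = 0.12
R5: half=0.59, short=0.84; OR[max(a, b)] → w = 0.84
Rules with consequent 'high': {R1, R4} → strengths 0.12, 0.12
Aggregate via t-conorm [max(a, b)]: 0.12

0.12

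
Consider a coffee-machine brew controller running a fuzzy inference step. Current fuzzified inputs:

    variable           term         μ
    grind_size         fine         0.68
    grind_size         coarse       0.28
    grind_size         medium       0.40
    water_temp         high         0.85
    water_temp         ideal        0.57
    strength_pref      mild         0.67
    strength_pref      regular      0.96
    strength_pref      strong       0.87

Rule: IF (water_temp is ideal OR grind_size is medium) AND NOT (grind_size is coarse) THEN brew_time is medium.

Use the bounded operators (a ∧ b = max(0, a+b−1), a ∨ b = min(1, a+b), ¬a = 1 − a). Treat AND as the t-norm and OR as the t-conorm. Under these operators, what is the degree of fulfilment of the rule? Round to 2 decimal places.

0.69

firing strength: (ideal=0.57 OR medium=0.40) = 0.97; AND[max(0, a+b−1)] with ¬coarse=1−0.28=0.72 → w = 0.69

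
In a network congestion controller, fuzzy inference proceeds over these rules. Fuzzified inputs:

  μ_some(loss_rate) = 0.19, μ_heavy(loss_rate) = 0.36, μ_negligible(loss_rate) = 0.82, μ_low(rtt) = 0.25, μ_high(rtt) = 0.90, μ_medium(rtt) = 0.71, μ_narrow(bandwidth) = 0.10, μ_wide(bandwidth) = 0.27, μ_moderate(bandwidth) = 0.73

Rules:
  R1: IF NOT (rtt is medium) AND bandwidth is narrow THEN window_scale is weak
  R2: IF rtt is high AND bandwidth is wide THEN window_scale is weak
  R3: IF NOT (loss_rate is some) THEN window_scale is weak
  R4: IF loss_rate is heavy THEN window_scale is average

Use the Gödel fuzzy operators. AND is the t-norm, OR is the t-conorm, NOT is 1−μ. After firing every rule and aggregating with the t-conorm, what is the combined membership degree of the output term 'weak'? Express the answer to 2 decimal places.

0.81

R1: ¬medium=1−0.71=0.29, narrow=0.10; AND[min(a, b)] → w = 0.10
R2: high=0.90, wide=0.27; AND[min(a, b)] → w = 0.27
R3: ¬some=1−0.19=0.81 → w = 0.81
R4: heavy=0.36 → w = 0.36
Rules with consequent 'weak': {R1, R2, R3} → strengths 0.10, 0.27, 0.81
Aggregate via t-conorm [max(a, b)]: 0.81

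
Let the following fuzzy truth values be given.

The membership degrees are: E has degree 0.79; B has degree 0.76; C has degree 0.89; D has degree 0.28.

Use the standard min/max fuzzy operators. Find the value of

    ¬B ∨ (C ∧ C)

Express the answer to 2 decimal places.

¬B = 1 − 0.76 = 0.24
C ∧ C = min(a, b) on (0.89, 0.89) = 0.89
¬B ∨ (C ∧ C) = max(a, b) on (0.24, 0.89) = 0.89

0.89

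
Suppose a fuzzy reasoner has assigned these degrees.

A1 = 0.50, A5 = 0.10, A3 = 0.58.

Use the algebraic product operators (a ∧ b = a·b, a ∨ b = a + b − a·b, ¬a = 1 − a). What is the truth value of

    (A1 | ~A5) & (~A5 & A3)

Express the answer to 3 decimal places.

0.496

~A5 = 1 − 0.1000 = 0.9000
A1 | ~A5 = a + b − a·b on (0.5000, 0.9000) = 0.9500
~A5 = 1 − 0.1000 = 0.9000
~A5 & A3 = a·b on (0.9000, 0.5800) = 0.5220
(A1 | ~A5) & (~A5 & A3) = a·b on (0.9500, 0.5220) = 0.4959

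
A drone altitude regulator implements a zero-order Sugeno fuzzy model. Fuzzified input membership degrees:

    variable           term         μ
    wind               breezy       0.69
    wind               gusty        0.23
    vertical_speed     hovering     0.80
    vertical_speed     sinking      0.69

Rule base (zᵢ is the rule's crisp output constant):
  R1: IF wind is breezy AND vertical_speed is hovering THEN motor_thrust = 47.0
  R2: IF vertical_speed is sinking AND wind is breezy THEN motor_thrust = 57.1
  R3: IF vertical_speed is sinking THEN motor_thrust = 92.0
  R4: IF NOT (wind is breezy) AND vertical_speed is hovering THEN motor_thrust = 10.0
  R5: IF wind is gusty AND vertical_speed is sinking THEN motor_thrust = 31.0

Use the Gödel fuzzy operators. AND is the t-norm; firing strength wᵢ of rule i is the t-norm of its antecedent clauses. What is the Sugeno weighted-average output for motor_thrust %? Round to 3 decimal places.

55.762

R1 (z=47.0): breezy=0.69, hovering=0.80; AND[min(a, b)] → w = 0.69
R2 (z=57.1): sinking=0.69, breezy=0.69; AND[min(a, b)] → w = 0.69
R3 (z=92.0): sinking=0.69 → w = 0.69
R4 (z=10.0): ¬breezy=1−0.69=0.31, hovering=0.80; AND[min(a, b)] → w = 0.31
R5 (z=31.0): gusty=0.23, sinking=0.69; AND[min(a, b)] → w = 0.23
Weighted average = (0.69·47.0 + 0.69·57.1 + 0.69·92.0 + 0.31·10.0 + 0.23·31.0) / (0.69 + 0.69 + 0.69 + 0.31 + 0.23)
  = 145.5390 / 2.6100 = 55.762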